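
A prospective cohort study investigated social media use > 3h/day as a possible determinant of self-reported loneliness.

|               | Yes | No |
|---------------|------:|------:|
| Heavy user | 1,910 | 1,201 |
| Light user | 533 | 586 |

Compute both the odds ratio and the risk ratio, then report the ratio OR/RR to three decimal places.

Cells: a = 1910, b = 1201, c = 533, d = 586.
OR = (1910·586)/(1201·533) = 1119260/640133 = 1.74848
Risk in exposed = 1910/3111 = 0.61395; risk in unexposed = 533/1119 = 0.47632; RR = 1.28895
OR/RR = 1.74848 / 1.28895 = 1.35651
The outcome is not rare, so the OR lies further from 1 than the RR.

1.357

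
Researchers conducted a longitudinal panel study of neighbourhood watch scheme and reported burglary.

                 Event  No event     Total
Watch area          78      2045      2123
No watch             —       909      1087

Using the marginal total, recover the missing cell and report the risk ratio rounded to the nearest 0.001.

0.224

The missing cell is in the unexposed row: 1087 − 909 = 178.
So a = 78, b = 2045, c = 178, d = 909.
RR = [a/(a+b)] / [c/(c+d)] = (78/2123) / (178/1087) = 0.03674/0.16375 = 0.22436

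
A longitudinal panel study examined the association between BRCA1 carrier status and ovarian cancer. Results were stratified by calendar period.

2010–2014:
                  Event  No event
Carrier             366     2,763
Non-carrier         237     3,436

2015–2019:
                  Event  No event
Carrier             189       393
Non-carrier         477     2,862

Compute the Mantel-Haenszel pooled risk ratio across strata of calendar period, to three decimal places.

RR_MH = Σ(aᵢ·n₀ᵢ/nᵢ) / Σ(cᵢ·n₁ᵢ/nᵢ), with n₁ᵢ = aᵢ+bᵢ (exposed), n₀ᵢ = cᵢ+dᵢ (unexposed), nᵢ = n₁ᵢ+n₀ᵢ.
Stratum 1 (2010–2014): n₁ = 3129, n₀ = 3673, n = 6802; a·n₀/n = 366·3673/6802 = 197.6357; c·n₁/n = 237·3129/6802 = 109.0228
Stratum 2 (2015–2019): n₁ = 582, n₀ = 3339, n = 3921; a·n₀/n = 189·3339/3921 = 160.9464; c·n₁/n = 477·582/3921 = 70.8018
RR_MH = (197.6357 + 160.9464) / (109.0228 + 70.8018) = 358.5821 / 179.8246 = 1.99407

1.994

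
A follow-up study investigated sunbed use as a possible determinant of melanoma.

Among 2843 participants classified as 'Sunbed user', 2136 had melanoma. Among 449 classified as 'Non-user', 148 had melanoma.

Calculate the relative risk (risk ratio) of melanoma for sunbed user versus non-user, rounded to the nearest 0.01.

2.28

From the description: a = 2136, b = 707, c = 148, d = 301.
Risk in exposed = 2136/2843 = 0.75132; risk in unexposed = 148/449 = 0.32962.
RR = 0.75132 / 0.32962 = 2.27934
The risk among the exposed is 2.28 times that among the unexposed.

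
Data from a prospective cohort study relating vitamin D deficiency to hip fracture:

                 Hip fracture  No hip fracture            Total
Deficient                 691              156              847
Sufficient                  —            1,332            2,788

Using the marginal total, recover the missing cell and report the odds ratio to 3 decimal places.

The missing cell is in the unexposed row: 2788 − 1332 = 1456.
So a = 691, b = 156, c = 1456, d = 1332.
OR = (a·d)/(b·c) = (691 × 1332) / (156 × 1456) = 920412 / 227136 = 4.05225

4.052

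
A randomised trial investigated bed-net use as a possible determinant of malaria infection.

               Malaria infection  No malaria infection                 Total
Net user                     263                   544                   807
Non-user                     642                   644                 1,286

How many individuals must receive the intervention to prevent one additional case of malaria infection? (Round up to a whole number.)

6

Risk in treated group = 263/807 = 0.32590; risk in control = 642/1286 = 0.49922.
Absolute risk reduction = 0.49922 − 0.32590 = 0.17332
NNT = 1 / ARR = 1 / 0.17332 = 5.770 → round up → 6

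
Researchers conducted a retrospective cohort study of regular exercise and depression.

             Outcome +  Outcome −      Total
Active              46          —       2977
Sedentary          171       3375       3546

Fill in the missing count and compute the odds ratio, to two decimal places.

0.31

The missing cell is in the exposed row: 2977 − 46 = 2931.
So a = 46, b = 2931, c = 171, d = 3375.
OR = (a·d)/(b·c) = (46 × 3375) / (2931 × 171) = 155250 / 501201 = 0.30976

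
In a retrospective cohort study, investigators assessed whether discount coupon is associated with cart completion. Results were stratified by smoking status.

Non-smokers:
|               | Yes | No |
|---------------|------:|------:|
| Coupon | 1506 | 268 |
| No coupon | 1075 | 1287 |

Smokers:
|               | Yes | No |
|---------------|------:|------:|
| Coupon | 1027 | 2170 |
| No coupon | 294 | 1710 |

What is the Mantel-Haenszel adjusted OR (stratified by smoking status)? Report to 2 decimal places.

4.19

OR_MH = Σ(aᵢdᵢ/nᵢ) / Σ(bᵢcᵢ/nᵢ), where nᵢ is the stratum total.
Stratum 1 (Non-smokers): n = 4136; a·d/n = 1506·1287/4136 = 468.6223; b·c/n = 268·1075/4136 = 69.6567
Stratum 2 (Smokers): n = 5201; a·d/n = 1027·1710/5201 = 337.6601; b·c/n = 2170·294/5201 = 122.6649
OR_MH = (468.6223 + 337.6601) / (69.6567 + 122.6649) = 806.2824 / 192.3215 = 4.19237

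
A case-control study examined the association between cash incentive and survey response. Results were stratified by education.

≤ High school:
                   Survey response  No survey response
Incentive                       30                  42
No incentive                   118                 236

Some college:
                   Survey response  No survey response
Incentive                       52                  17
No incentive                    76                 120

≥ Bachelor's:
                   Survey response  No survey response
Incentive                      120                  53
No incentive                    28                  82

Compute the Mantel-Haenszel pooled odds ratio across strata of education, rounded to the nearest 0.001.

OR_MH = Σ(aᵢdᵢ/nᵢ) / Σ(bᵢcᵢ/nᵢ), where nᵢ is the stratum total.
Stratum 1 (≤ High school): n = 426; a·d/n = 30·236/426 = 16.6197; b·c/n = 42·118/426 = 11.6338
Stratum 2 (Some college): n = 265; a·d/n = 52·120/265 = 23.5472; b·c/n = 17·76/265 = 4.8755
Stratum 3 (≥ Bachelor's): n = 283; a·d/n = 120·82/283 = 34.7703; b·c/n = 53·28/283 = 5.2438
OR_MH = (16.6197 + 23.5472 + 34.7703) / (11.6338 + 4.8755 + 5.2438) = 74.9372 / 21.7531 = 3.44490

3.445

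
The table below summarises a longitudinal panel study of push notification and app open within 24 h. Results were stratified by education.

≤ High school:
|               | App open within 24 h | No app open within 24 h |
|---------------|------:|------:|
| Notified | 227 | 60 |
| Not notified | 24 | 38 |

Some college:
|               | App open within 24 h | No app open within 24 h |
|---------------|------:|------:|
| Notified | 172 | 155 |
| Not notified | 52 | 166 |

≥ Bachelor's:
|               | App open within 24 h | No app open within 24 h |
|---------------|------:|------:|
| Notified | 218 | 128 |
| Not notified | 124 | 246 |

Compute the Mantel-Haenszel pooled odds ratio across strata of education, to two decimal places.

3.70

OR_MH = Σ(aᵢdᵢ/nᵢ) / Σ(bᵢcᵢ/nᵢ), where nᵢ is the stratum total.
Stratum 1 (≤ High school): n = 349; a·d/n = 227·38/349 = 24.7163; b·c/n = 60·24/349 = 4.1261
Stratum 2 (Some college): n = 545; a·d/n = 172·166/545 = 52.3890; b·c/n = 155·52/545 = 14.7890
Stratum 3 (≥ Bachelor's): n = 716; a·d/n = 218·246/716 = 74.8994; b·c/n = 128·124/716 = 22.1676
OR_MH = (24.7163 + 52.3890 + 74.8994) / (4.1261 + 14.7890 + 22.1676) = 152.0048 / 41.0827 = 3.69997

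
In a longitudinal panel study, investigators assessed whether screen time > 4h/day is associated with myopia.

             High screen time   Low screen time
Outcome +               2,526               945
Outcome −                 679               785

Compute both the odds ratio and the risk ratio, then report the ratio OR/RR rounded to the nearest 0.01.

Reading the table with exposure as columns: a = 2526 (High screen time, case), b = 679 (High screen time, non-case), c = 945 (Low screen time, case), d = 785.
OR = (2526·785)/(679·945) = 1982910/641655 = 3.09031
Risk in exposed = 2526/3205 = 0.78814; risk in unexposed = 945/1730 = 0.54624; RR = 1.44284
OR/RR = 3.09031 / 1.44284 = 2.14181
The outcome is not rare, so the OR lies further from 1 than the RR.

2.14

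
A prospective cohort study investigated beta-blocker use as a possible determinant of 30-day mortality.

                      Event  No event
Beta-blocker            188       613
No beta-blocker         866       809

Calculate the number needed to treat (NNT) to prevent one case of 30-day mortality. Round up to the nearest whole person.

Risk in treated group = 188/801 = 0.23471; risk in control = 866/1675 = 0.51701.
Absolute risk reduction = 0.51701 − 0.23471 = 0.28231
NNT = 1 / ARR = 1 / 0.28231 = 3.542 → round up → 4

4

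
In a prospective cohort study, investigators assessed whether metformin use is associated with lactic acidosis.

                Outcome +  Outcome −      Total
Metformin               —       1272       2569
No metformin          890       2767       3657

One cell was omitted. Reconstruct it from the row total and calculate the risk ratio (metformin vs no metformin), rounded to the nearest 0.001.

The missing cell is in the exposed row: 2569 − 1272 = 1297.
So a = 1297, b = 1272, c = 890, d = 2767.
RR = [a/(a+b)] / [c/(c+d)] = (1297/2569) / (890/3657) = 0.50487/0.24337 = 2.07449

2.074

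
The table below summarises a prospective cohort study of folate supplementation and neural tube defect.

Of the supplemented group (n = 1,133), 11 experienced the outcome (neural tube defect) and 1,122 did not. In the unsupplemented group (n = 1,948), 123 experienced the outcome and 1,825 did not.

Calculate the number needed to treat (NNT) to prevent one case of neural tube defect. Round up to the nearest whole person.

Risk in treated group = 11/1133 = 0.00971; risk in control = 123/1948 = 0.06314.
Absolute risk reduction = 0.06314 − 0.00971 = 0.05343
NNT = 1 / ARR = 1 / 0.05343 = 18.715 → round up → 19

19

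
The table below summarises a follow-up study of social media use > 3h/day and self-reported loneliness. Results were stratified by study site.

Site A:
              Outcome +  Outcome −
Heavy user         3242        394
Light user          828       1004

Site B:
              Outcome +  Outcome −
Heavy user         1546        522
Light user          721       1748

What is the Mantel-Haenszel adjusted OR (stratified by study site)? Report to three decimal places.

8.350

OR_MH = Σ(aᵢdᵢ/nᵢ) / Σ(bᵢcᵢ/nᵢ), where nᵢ is the stratum total.
Stratum 1 (Site A): n = 5468; a·d/n = 3242·1004/5468 = 595.2758; b·c/n = 394·828/5468 = 59.6620
Stratum 2 (Site B): n = 4537; a·d/n = 1546·1748/4537 = 595.6376; b·c/n = 522·721/4537 = 82.9539
OR_MH = (595.2758 + 595.6376) / (59.6620 + 82.9539) = 1190.9134 / 142.6160 = 8.35049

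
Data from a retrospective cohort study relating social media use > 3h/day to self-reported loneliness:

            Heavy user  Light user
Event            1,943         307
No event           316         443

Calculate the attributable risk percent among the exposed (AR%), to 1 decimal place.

Reading the table with exposure as columns: a = 1943 (Heavy user, case), b = 316 (Heavy user, non-case), c = 307 (Light user, case), d = 443.
Risk in exposed = 1943/2259 = 0.86012; risk in unexposed = 307/750 = 0.40933.
RR = 0.86012/0.40933 = 2.10126
AR% = (RR − 1)/RR × 100 = (2.10126 − 1)/2.10126 × 100 = 52.4095%

52.4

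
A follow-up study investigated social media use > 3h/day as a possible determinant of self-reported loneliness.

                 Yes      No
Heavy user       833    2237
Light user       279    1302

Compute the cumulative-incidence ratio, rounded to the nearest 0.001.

1.538

Cells: a = 833, b = 2237, c = 279, d = 1302.
Risk in exposed = 833/3070 = 0.27134; risk in unexposed = 279/1581 = 0.17647.
RR = 0.27134 / 0.17647 = 1.53757
The risk among the exposed is 1.54 times that among the unexposed.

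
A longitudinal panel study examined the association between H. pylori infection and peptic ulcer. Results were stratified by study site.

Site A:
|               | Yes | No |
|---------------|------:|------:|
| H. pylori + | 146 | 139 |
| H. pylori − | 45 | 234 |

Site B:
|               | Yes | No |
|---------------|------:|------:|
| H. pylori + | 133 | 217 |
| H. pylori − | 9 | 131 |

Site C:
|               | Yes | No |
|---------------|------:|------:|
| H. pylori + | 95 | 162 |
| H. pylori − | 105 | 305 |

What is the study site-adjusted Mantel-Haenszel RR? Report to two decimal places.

2.42

RR_MH = Σ(aᵢ·n₀ᵢ/nᵢ) / Σ(cᵢ·n₁ᵢ/nᵢ), with n₁ᵢ = aᵢ+bᵢ (exposed), n₀ᵢ = cᵢ+dᵢ (unexposed), nᵢ = n₁ᵢ+n₀ᵢ.
Stratum 1 (Site A): n₁ = 285, n₀ = 279, n = 564; a·n₀/n = 146·279/564 = 72.2234; c·n₁/n = 45·285/564 = 22.7394
Stratum 2 (Site B): n₁ = 350, n₀ = 140, n = 490; a·n₀/n = 133·140/490 = 38.0000; c·n₁/n = 9·350/490 = 6.4286
Stratum 3 (Site C): n₁ = 257, n₀ = 410, n = 667; a·n₀/n = 95·410/667 = 58.3958; c·n₁/n = 105·257/667 = 40.4573
RR_MH = (72.2234 + 38.0000 + 58.3958) / (22.7394 + 6.4286 + 40.4573) = 168.6192 / 69.6252 = 2.42181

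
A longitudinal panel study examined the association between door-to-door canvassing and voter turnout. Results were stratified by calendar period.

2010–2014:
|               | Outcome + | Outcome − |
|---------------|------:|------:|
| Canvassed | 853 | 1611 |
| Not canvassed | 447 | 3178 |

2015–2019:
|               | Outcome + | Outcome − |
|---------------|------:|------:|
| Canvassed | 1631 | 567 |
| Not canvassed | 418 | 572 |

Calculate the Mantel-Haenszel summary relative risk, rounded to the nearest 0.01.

RR_MH = Σ(aᵢ·n₀ᵢ/nᵢ) / Σ(cᵢ·n₁ᵢ/nᵢ), with n₁ᵢ = aᵢ+bᵢ (exposed), n₀ᵢ = cᵢ+dᵢ (unexposed), nᵢ = n₁ᵢ+n₀ᵢ.
Stratum 1 (2010–2014): n₁ = 2464, n₀ = 3625, n = 6089; a·n₀/n = 853·3625/6089 = 507.8215; c·n₁/n = 447·2464/6089 = 180.8849
Stratum 2 (2015–2019): n₁ = 2198, n₀ = 990, n = 3188; a·n₀/n = 1631·990/3188 = 506.4900; c·n₁/n = 418·2198/3188 = 288.1945
RR_MH = (507.8215 + 506.4900) / (180.8849 + 288.1945) = 1014.3114 / 469.0794 = 2.16235

2.16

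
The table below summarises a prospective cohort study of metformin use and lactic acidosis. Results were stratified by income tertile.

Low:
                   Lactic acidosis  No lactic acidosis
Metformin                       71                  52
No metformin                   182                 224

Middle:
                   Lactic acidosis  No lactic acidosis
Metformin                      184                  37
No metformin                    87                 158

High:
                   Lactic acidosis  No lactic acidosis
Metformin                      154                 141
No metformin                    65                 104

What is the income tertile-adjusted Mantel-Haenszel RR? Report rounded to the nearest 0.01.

1.66

RR_MH = Σ(aᵢ·n₀ᵢ/nᵢ) / Σ(cᵢ·n₁ᵢ/nᵢ), with n₁ᵢ = aᵢ+bᵢ (exposed), n₀ᵢ = cᵢ+dᵢ (unexposed), nᵢ = n₁ᵢ+n₀ᵢ.
Stratum 1 (Low): n₁ = 123, n₀ = 406, n = 529; a·n₀/n = 71·406/529 = 54.4915; c·n₁/n = 182·123/529 = 42.3176
Stratum 2 (Middle): n₁ = 221, n₀ = 245, n = 466; a·n₀/n = 184·245/466 = 96.7382; c·n₁/n = 87·221/466 = 41.2597
Stratum 3 (High): n₁ = 295, n₀ = 169, n = 464; a·n₀/n = 154·169/464 = 56.0905; c·n₁/n = 65·295/464 = 41.3254
RR_MH = (54.4915 + 96.7382 + 56.0905) / (42.3176 + 41.2597 + 41.3254) = 207.3202 / 124.9027 = 1.65985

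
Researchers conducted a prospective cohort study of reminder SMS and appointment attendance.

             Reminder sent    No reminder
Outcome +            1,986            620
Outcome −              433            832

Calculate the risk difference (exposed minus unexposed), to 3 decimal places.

0.394

Reading the table with exposure as columns: a = 1986 (Reminder sent, case), b = 433 (Reminder sent, non-case), c = 620 (No reminder, case), d = 832.
Risk in exposed = 1986/2419 = 0.821000; risk in unexposed = 620/1452 = 0.426997.
Risk difference = 0.821000 − 0.426997 = 0.394003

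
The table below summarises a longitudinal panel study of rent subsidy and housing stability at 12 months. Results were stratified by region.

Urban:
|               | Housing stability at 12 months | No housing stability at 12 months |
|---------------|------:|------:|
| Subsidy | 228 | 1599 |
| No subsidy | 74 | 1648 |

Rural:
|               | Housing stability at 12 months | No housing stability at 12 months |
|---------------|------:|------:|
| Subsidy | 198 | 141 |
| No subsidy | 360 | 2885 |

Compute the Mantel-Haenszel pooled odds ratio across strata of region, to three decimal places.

OR_MH = Σ(aᵢdᵢ/nᵢ) / Σ(bᵢcᵢ/nᵢ), where nᵢ is the stratum total.
Stratum 1 (Urban): n = 3549; a·d/n = 228·1648/3549 = 105.8732; b·c/n = 1599·74/3549 = 33.3407
Stratum 2 (Rural): n = 3584; a·d/n = 198·2885/3584 = 159.3834; b·c/n = 141·360/3584 = 14.1629
OR_MH = (105.8732 + 159.3834) / (33.3407 + 14.1629) = 265.2566 / 47.5036 = 5.58393

5.584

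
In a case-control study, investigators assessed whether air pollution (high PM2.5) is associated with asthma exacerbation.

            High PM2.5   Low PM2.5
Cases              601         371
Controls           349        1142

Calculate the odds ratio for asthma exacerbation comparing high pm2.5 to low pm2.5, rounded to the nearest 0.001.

5.301

Reading the table with exposure as columns: a = 601 (High PM2.5, case), b = 349 (High PM2.5, non-case), c = 371 (Low PM2.5, case), d = 1142.
OR = (a·d)/(b·c) = (601 × 1142) / (349 × 371) = 686342 / 129479 = 5.30080
The odds of asthma exacerbation are about 5.30 times as high in the high pm2.5 group.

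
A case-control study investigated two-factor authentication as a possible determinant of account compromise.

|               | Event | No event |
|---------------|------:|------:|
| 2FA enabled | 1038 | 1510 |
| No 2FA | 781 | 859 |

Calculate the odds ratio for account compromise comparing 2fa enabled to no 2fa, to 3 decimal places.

Cells: a = 1038, b = 1510, c = 781, d = 859.
OR = (a·d)/(b·c) = (1038 × 859) / (1510 × 781) = 891642 / 1179310 = 0.75607
Exposure is associated with lower odds of account compromise (OR = 0.76 < 1).

0.756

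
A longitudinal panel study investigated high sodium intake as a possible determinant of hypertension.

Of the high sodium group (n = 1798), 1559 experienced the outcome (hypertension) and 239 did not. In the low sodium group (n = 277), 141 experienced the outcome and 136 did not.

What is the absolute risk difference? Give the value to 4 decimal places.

0.3580

From the description: a = 1559, b = 239, c = 141, d = 136.
Risk in exposed = 1559/1798 = 0.867075; risk in unexposed = 141/277 = 0.509025.
Risk difference = 0.867075 − 0.509025 = 0.358049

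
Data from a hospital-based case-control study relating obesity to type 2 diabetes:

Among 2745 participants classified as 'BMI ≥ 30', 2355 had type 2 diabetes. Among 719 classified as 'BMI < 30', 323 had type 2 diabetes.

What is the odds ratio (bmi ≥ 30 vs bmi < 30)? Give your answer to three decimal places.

From the description: a = 2355, b = 390, c = 323, d = 396.
OR = (a·d)/(b·c) = (2355 × 396) / (390 × 323) = 932580 / 125970 = 7.40319
The odds of type 2 diabetes are about 7.40 times as high in the bmi ≥ 30 group.

7.403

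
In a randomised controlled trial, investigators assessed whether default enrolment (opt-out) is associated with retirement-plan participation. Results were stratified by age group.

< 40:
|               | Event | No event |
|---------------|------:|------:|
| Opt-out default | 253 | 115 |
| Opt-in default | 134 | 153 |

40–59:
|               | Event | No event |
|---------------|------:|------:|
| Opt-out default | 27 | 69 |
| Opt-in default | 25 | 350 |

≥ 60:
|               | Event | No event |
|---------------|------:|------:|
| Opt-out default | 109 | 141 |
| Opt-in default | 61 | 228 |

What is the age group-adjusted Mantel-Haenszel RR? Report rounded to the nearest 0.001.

1.756

RR_MH = Σ(aᵢ·n₀ᵢ/nᵢ) / Σ(cᵢ·n₁ᵢ/nᵢ), with n₁ᵢ = aᵢ+bᵢ (exposed), n₀ᵢ = cᵢ+dᵢ (unexposed), nᵢ = n₁ᵢ+n₀ᵢ.
Stratum 1 (< 40): n₁ = 368, n₀ = 287, n = 655; a·n₀/n = 253·287/655 = 110.8565; c·n₁/n = 134·368/655 = 75.2855
Stratum 2 (40–59): n₁ = 96, n₀ = 375, n = 471; a·n₀/n = 27·375/471 = 21.4968; c·n₁/n = 25·96/471 = 5.0955
Stratum 3 (≥ 60): n₁ = 250, n₀ = 289, n = 539; a·n₀/n = 109·289/539 = 58.4434; c·n₁/n = 61·250/539 = 28.2931
RR_MH = (110.8565 + 21.4968 + 58.4434) / (75.2855 + 5.0955 + 28.2931) = 190.7967 / 108.6742 = 1.75568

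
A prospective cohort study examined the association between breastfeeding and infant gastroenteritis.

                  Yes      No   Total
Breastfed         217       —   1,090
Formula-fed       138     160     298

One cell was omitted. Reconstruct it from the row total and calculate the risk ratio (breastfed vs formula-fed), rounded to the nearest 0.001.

0.430

The missing cell is in the exposed row: 1090 − 217 = 873.
So a = 217, b = 873, c = 138, d = 160.
RR = [a/(a+b)] / [c/(c+d)] = (217/1090) / (138/298) = 0.19908/0.46309 = 0.42990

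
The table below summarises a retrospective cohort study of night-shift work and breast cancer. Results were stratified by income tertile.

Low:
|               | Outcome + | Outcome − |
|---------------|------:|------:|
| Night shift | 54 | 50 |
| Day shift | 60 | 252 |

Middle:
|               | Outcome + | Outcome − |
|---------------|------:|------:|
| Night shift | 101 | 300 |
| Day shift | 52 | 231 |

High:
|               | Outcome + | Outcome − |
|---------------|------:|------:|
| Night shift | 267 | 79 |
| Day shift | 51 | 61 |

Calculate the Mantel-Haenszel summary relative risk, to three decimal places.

1.757

RR_MH = Σ(aᵢ·n₀ᵢ/nᵢ) / Σ(cᵢ·n₁ᵢ/nᵢ), with n₁ᵢ = aᵢ+bᵢ (exposed), n₀ᵢ = cᵢ+dᵢ (unexposed), nᵢ = n₁ᵢ+n₀ᵢ.
Stratum 1 (Low): n₁ = 104, n₀ = 312, n = 416; a·n₀/n = 54·312/416 = 40.5000; c·n₁/n = 60·104/416 = 15.0000
Stratum 2 (Middle): n₁ = 401, n₀ = 283, n = 684; a·n₀/n = 101·283/684 = 41.7880; c·n₁/n = 52·401/684 = 30.4854
Stratum 3 (High): n₁ = 346, n₀ = 112, n = 458; a·n₀/n = 267·112/458 = 65.2926; c·n₁/n = 51·346/458 = 38.5284
RR_MH = (40.5000 + 41.7880 + 65.2926) / (15.0000 + 30.4854 + 38.5284) = 147.5806 / 84.0138 = 1.75662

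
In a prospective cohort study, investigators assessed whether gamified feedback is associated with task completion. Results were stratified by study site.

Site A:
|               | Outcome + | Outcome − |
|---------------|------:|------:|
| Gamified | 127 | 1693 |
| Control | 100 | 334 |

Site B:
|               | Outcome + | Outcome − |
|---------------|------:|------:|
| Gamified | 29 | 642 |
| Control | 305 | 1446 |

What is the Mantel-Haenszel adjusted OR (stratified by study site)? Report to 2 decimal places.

0.23

OR_MH = Σ(aᵢdᵢ/nᵢ) / Σ(bᵢcᵢ/nᵢ), where nᵢ is the stratum total.
Stratum 1 (Site A): n = 2254; a·d/n = 127·334/2254 = 18.8190; b·c/n = 1693·100/2254 = 75.1109
Stratum 2 (Site B): n = 2422; a·d/n = 29·1446/2422 = 17.3138; b·c/n = 642·305/2422 = 80.8464
OR_MH = (18.8190 + 17.3138) / (75.1109 + 80.8464) = 36.1328 / 155.9573 = 0.23168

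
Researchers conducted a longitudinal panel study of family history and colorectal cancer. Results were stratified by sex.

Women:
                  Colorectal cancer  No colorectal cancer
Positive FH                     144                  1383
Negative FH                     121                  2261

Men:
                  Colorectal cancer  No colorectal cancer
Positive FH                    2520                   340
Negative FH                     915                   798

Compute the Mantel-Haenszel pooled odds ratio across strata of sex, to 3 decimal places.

OR_MH = Σ(aᵢdᵢ/nᵢ) / Σ(bᵢcᵢ/nᵢ), where nᵢ is the stratum total.
Stratum 1 (Women): n = 3909; a·d/n = 144·2261/3909 = 83.2909; b·c/n = 1383·121/3909 = 42.8097
Stratum 2 (Men): n = 4573; a·d/n = 2520·798/4573 = 439.7463; b·c/n = 340·915/4573 = 68.0297
OR_MH = (83.2909 + 439.7463) / (42.8097 + 68.0297) = 523.0372 / 110.8394 = 4.71887

4.719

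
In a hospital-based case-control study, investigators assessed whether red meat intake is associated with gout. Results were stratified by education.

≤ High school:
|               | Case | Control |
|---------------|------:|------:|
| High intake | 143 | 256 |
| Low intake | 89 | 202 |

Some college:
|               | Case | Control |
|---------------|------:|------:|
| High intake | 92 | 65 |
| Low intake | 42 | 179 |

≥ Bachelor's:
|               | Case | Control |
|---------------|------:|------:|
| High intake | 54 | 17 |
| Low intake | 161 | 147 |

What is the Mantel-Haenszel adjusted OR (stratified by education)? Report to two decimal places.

OR_MH = Σ(aᵢdᵢ/nᵢ) / Σ(bᵢcᵢ/nᵢ), where nᵢ is the stratum total.
Stratum 1 (≤ High school): n = 690; a·d/n = 143·202/690 = 41.8638; b·c/n = 256·89/690 = 33.0203
Stratum 2 (Some college): n = 378; a·d/n = 92·179/378 = 43.5661; b·c/n = 65·42/378 = 7.2222
Stratum 3 (≥ Bachelor's): n = 379; a·d/n = 54·147/379 = 20.9446; b·c/n = 17·161/379 = 7.2216
OR_MH = (41.8638 + 43.5661 + 20.9446) / (33.0203 + 7.2222 + 7.2216) = 106.3745 / 47.4641 = 2.24115

2.24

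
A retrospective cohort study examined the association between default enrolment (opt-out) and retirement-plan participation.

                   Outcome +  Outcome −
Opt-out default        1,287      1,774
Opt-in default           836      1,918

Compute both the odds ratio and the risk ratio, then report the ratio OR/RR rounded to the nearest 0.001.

Cells: a = 1287, b = 1774, c = 836, d = 1918.
OR = (1287·1918)/(1774·836) = 2468466/1483064 = 1.66444
Risk in exposed = 1287/3061 = 0.42045; risk in unexposed = 836/2754 = 0.30356; RR = 1.38507
OR/RR = 1.66444 / 1.38507 = 1.20170
The outcome is not rare, so the OR lies further from 1 than the RR.

1.202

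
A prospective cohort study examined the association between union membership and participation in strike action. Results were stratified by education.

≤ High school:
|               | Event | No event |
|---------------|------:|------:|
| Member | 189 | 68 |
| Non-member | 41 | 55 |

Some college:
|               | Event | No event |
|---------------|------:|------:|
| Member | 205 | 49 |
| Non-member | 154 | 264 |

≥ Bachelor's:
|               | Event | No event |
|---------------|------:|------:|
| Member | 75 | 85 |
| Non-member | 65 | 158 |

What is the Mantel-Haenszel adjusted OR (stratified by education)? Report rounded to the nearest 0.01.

OR_MH = Σ(aᵢdᵢ/nᵢ) / Σ(bᵢcᵢ/nᵢ), where nᵢ is the stratum total.
Stratum 1 (≤ High school): n = 353; a·d/n = 189·55/353 = 29.4476; b·c/n = 68·41/353 = 7.8980
Stratum 2 (Some college): n = 672; a·d/n = 205·264/672 = 80.5357; b·c/n = 49·154/672 = 11.2292
Stratum 3 (≥ Bachelor's): n = 383; a·d/n = 75·158/383 = 30.9399; b·c/n = 85·65/383 = 14.4256
OR_MH = (29.4476 + 80.5357 + 30.9399) / (7.8980 + 11.2292 + 14.4256) = 140.9233 / 33.5528 = 4.20005

4.20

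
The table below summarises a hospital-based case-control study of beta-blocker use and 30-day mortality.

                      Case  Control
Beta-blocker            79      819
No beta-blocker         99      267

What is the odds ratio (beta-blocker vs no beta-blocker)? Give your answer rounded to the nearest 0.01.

0.26

Cells: a = 79, b = 819, c = 99, d = 267.
OR = (a·d)/(b·c) = (79 × 267) / (819 × 99) = 21093 / 81081 = 0.26015
Exposure is associated with lower odds of 30-day mortality (OR = 0.26 < 1).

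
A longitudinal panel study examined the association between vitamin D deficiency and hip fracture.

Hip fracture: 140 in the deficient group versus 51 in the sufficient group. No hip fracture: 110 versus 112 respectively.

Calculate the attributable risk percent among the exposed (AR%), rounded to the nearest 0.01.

From the description: a = 140, b = 110, c = 51, d = 112.
Risk in exposed = 140/250 = 0.56000; risk in unexposed = 51/163 = 0.31288.
RR = 0.56000/0.31288 = 1.78980
AR% = (RR − 1)/RR × 100 = (1.78980 − 1)/1.78980 × 100 = 44.1280%

44.13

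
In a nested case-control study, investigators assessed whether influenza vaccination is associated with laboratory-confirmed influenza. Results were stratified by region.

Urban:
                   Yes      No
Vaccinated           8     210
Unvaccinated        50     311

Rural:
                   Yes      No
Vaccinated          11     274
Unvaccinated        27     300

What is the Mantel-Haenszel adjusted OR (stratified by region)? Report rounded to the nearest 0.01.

OR_MH = Σ(aᵢdᵢ/nᵢ) / Σ(bᵢcᵢ/nᵢ), where nᵢ is the stratum total.
Stratum 1 (Urban): n = 579; a·d/n = 8·311/579 = 4.2971; b·c/n = 210·50/579 = 18.1347
Stratum 2 (Rural): n = 612; a·d/n = 11·300/612 = 5.3922; b·c/n = 274·27/612 = 12.0882
OR_MH = (4.2971 + 5.3922) / (18.1347 + 12.0882) = 9.6892 / 30.2230 = 0.32059

0.32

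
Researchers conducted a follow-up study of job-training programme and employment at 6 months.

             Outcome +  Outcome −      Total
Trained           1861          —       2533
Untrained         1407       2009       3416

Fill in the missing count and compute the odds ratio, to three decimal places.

The missing cell is in the exposed row: 2533 − 1861 = 672.
So a = 1861, b = 672, c = 1407, d = 2009.
OR = (a·d)/(b·c) = (1861 × 2009) / (672 × 1407) = 3738749 / 945504 = 3.95424

3.954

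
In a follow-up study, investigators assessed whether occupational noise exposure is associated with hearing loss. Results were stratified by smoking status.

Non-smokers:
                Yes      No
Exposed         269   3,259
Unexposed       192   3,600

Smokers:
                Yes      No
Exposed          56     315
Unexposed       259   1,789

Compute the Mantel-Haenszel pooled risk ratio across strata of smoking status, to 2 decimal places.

RR_MH = Σ(aᵢ·n₀ᵢ/nᵢ) / Σ(cᵢ·n₁ᵢ/nᵢ), with n₁ᵢ = aᵢ+bᵢ (exposed), n₀ᵢ = cᵢ+dᵢ (unexposed), nᵢ = n₁ᵢ+n₀ᵢ.
Stratum 1 (Non-smokers): n₁ = 3528, n₀ = 3792, n = 7320; a·n₀/n = 269·3792/7320 = 139.3508; c·n₁/n = 192·3528/7320 = 92.5377
Stratum 2 (Smokers): n₁ = 371, n₀ = 2048, n = 2419; a·n₀/n = 56·2048/2419 = 47.4113; c·n₁/n = 259·371/2419 = 39.7226
RR_MH = (139.3508 + 47.4113) / (92.5377 + 39.7226) = 186.7621 / 132.2603 = 1.41208

1.41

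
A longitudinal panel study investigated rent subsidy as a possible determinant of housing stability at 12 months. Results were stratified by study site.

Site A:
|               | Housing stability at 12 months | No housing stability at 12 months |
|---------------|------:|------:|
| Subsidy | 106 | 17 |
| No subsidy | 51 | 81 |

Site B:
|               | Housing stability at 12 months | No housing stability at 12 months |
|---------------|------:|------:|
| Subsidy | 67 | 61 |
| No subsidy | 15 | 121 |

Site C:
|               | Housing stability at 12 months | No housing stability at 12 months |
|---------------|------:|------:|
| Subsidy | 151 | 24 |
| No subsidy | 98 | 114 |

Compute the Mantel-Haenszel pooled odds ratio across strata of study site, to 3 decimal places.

OR_MH = Σ(aᵢdᵢ/nᵢ) / Σ(bᵢcᵢ/nᵢ), where nᵢ is the stratum total.
Stratum 1 (Site A): n = 255; a·d/n = 106·81/255 = 33.6706; b·c/n = 17·51/255 = 3.4000
Stratum 2 (Site B): n = 264; a·d/n = 67·121/264 = 30.7083; b·c/n = 61·15/264 = 3.4659
Stratum 3 (Site C): n = 387; a·d/n = 151·114/387 = 44.4806; b·c/n = 24·98/387 = 6.0775
OR_MH = (33.6706 + 30.7083 + 44.4806) / (3.4000 + 3.4659 + 6.0775) = 108.8595 / 12.9434 = 8.41041

8.410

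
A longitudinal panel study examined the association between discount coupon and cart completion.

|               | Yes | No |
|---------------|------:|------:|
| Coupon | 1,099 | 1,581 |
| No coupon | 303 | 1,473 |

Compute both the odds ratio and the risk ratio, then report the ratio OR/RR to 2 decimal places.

1.41

Cells: a = 1099, b = 1581, c = 303, d = 1473.
OR = (1099·1473)/(1581·303) = 1618827/479043 = 3.37929
Risk in exposed = 1099/2680 = 0.41007; risk in unexposed = 303/1776 = 0.17061; RR = 2.40361
OR/RR = 3.37929 / 2.40361 = 1.40593
The outcome is not rare, so the OR lies further from 1 than the RR.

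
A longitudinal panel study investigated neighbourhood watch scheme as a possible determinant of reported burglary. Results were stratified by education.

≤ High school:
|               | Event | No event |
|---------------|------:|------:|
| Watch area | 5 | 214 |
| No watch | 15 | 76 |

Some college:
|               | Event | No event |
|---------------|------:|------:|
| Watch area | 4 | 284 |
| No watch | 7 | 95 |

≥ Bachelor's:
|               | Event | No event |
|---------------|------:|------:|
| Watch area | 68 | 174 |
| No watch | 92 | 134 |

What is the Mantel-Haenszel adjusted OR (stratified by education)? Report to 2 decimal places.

OR_MH = Σ(aᵢdᵢ/nᵢ) / Σ(bᵢcᵢ/nᵢ), where nᵢ is the stratum total.
Stratum 1 (≤ High school): n = 310; a·d/n = 5·76/310 = 1.2258; b·c/n = 214·15/310 = 10.3548
Stratum 2 (Some college): n = 390; a·d/n = 4·95/390 = 0.9744; b·c/n = 284·7/390 = 5.0974
Stratum 3 (≥ Bachelor's): n = 468; a·d/n = 68·134/468 = 19.4701; b·c/n = 174·92/468 = 34.2051
OR_MH = (1.2258 + 0.9744 + 19.4701) / (10.3548 + 5.0974 + 34.2051) = 21.6703 / 49.6574 = 0.43640

0.44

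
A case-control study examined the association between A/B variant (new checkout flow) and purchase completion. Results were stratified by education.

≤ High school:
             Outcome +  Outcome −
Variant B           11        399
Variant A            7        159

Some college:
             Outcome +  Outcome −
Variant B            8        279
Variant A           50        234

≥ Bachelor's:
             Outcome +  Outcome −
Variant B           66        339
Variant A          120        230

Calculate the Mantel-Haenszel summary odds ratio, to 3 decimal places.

OR_MH = Σ(aᵢdᵢ/nᵢ) / Σ(bᵢcᵢ/nᵢ), where nᵢ is the stratum total.
Stratum 1 (≤ High school): n = 576; a·d/n = 11·159/576 = 3.0365; b·c/n = 399·7/576 = 4.8490
Stratum 2 (Some college): n = 571; a·d/n = 8·234/571 = 3.2785; b·c/n = 279·50/571 = 24.4308
Stratum 3 (≥ Bachelor's): n = 755; a·d/n = 66·230/755 = 20.1060; b·c/n = 339·120/755 = 53.8808
OR_MH = (3.0365 + 3.2785 + 20.1060) / (4.8490 + 24.4308 + 53.8808) = 26.4209 / 83.1606 = 0.31771

0.318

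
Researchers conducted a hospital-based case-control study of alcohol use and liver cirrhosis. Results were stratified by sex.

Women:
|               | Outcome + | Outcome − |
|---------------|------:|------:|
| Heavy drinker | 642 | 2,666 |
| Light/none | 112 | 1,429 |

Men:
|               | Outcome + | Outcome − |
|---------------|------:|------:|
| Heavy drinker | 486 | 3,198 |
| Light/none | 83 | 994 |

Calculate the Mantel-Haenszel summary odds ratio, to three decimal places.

2.477

OR_MH = Σ(aᵢdᵢ/nᵢ) / Σ(bᵢcᵢ/nᵢ), where nᵢ is the stratum total.
Stratum 1 (Women): n = 4849; a·d/n = 642·1429/4849 = 189.1974; b·c/n = 2666·112/4849 = 61.5781
Stratum 2 (Men): n = 4761; a·d/n = 486·994/4761 = 101.4669; b·c/n = 3198·83/4761 = 55.7517
OR_MH = (189.1974 + 101.4669) / (61.5781 + 55.7517) = 290.6643 / 117.3298 = 2.47733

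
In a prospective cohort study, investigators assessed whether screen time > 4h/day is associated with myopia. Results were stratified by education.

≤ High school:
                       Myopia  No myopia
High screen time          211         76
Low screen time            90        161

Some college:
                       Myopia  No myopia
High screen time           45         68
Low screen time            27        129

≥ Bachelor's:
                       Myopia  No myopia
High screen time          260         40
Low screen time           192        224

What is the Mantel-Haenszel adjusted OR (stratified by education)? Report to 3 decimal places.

OR_MH = Σ(aᵢdᵢ/nᵢ) / Σ(bᵢcᵢ/nᵢ), where nᵢ is the stratum total.
Stratum 1 (≤ High school): n = 538; a·d/n = 211·161/538 = 63.1431; b·c/n = 76·90/538 = 12.7138
Stratum 2 (Some college): n = 269; a·d/n = 45·129/269 = 21.5799; b·c/n = 68·27/269 = 6.8253
Stratum 3 (≥ Bachelor's): n = 716; a·d/n = 260·224/716 = 81.3408; b·c/n = 40·192/716 = 10.7263
OR_MH = (63.1431 + 21.5799 + 81.3408) / (12.7138 + 6.8253 + 10.7263) = 166.0638 / 30.2653 = 5.48694

5.487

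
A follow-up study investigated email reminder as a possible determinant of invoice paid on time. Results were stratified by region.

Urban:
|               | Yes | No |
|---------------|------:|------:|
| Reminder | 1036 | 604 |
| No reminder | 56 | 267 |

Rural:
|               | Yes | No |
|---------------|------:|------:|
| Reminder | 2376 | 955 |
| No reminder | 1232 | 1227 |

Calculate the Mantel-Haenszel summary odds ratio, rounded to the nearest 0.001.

OR_MH = Σ(aᵢdᵢ/nᵢ) / Σ(bᵢcᵢ/nᵢ), where nᵢ is the stratum total.
Stratum 1 (Urban): n = 1963; a·d/n = 1036·267/1963 = 140.9129; b·c/n = 604·56/1963 = 17.2308
Stratum 2 (Rural): n = 5790; a·d/n = 2376·1227/5790 = 503.5150; b·c/n = 955·1232/5790 = 203.2055
OR_MH = (140.9129 + 503.5150) / (17.2308 + 203.2055) = 644.4279 / 220.4363 = 2.92342

2.923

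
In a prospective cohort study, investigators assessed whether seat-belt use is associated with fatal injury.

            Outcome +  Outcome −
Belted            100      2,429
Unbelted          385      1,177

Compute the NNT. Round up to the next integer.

5

Risk in treated group = 100/2529 = 0.03954; risk in control = 385/1562 = 0.24648.
Absolute risk reduction = 0.24648 − 0.03954 = 0.20694
NNT = 1 / ARR = 1 / 0.20694 = 4.832 → round up → 5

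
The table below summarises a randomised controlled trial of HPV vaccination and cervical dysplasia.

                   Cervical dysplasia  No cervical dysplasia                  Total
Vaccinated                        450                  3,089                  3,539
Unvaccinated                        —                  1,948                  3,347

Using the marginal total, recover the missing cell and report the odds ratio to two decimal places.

0.20

The missing cell is in the unexposed row: 3347 − 1948 = 1399.
So a = 450, b = 3089, c = 1399, d = 1948.
OR = (a·d)/(b·c) = (450 × 1948) / (3089 × 1399) = 876600 / 4321511 = 0.20285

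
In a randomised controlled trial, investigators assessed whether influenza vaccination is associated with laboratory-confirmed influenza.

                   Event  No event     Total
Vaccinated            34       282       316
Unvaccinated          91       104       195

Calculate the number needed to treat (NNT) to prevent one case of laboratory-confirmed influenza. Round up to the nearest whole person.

Risk in treated group = 34/316 = 0.10759; risk in control = 91/195 = 0.46667.
Absolute risk reduction = 0.46667 − 0.10759 = 0.35907
NNT = 1 / ARR = 1 / 0.35907 = 2.785 → round up → 3

3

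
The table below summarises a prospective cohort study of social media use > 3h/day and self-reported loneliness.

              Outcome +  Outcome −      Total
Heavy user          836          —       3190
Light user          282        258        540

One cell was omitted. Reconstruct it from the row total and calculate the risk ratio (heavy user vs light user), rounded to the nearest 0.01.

The missing cell is in the exposed row: 3190 − 836 = 2354.
So a = 836, b = 2354, c = 282, d = 258.
RR = [a/(a+b)] / [c/(c+d)] = (836/3190) / (282/540) = 0.26207/0.52222 = 0.50183

0.50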